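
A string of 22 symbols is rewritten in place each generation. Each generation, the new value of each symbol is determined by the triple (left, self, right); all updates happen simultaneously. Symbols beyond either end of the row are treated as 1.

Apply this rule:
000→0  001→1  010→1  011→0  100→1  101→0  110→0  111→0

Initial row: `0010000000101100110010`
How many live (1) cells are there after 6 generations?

8

1111000001100011001110
0000100010010100110000
1001110111110111001001
0110000000000000111110
0001000000000001000000
1011100000000011100001
count of 1: 8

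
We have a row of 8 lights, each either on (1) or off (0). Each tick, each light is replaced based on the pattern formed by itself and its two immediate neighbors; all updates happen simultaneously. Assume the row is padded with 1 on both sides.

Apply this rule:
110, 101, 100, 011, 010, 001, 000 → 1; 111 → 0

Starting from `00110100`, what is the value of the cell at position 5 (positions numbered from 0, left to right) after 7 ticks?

1

11111111
00000000
11111111  (repeats tick 1; period 2)
tick 7: 11111111
position 5 holds 1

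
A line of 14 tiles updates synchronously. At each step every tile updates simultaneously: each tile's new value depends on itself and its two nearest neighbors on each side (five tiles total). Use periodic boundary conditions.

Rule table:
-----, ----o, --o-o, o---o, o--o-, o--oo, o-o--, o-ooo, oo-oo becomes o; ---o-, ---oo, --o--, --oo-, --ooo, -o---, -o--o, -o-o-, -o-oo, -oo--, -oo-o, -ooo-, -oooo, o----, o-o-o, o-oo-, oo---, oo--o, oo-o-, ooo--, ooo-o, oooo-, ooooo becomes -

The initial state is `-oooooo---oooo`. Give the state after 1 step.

oo------o-----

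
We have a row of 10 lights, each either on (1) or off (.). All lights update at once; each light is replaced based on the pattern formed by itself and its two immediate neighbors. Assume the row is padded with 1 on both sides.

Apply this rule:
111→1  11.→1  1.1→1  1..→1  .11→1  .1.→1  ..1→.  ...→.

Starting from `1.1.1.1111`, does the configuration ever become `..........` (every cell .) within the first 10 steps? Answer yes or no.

no

1111111111
1111111111  (fixed point — unchanged through step 10)
step 10 is 1111111111, still not uniform .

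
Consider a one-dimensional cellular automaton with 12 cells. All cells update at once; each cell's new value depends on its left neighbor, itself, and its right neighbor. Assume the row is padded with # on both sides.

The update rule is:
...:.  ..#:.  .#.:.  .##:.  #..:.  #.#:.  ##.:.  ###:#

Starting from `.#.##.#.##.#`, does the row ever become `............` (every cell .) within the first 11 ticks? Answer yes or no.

yes

tick 1: ............
all cells are . at tick 1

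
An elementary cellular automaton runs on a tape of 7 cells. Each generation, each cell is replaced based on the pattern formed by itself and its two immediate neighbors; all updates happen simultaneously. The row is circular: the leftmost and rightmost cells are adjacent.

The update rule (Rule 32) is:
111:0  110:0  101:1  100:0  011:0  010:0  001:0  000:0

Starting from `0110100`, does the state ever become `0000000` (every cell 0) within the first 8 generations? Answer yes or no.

0001000
0000000
all cells are 0 at generation 2

yes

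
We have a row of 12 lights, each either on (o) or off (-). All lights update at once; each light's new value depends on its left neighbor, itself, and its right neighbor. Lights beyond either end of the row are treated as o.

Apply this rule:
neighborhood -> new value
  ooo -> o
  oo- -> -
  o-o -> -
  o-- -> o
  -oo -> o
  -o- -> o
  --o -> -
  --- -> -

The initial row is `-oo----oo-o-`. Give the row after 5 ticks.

tick 1: -o-o---o--o-
tick 2: -o-oo--oo-o-
tick 3: -o-o-o-o--o-
tick 4: -o-o-o-oo-o-
tick 5: -o-o-o-o--o-

-o-o-o-o--o-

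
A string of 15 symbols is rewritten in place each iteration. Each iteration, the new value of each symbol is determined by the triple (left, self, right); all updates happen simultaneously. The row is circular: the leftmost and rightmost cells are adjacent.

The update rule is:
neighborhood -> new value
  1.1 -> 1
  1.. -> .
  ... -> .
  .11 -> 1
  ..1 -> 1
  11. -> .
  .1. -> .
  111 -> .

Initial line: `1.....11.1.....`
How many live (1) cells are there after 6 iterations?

iteration 1: .....11.1.....1
iteration 2: ....11.1.....1.
iteration 3: ...11.1.....1..
iteration 4: ..11.1.....1...
iteration 5: .11.1.....1....
iteration 6: 11.1.....1.....
count of 1: 4

4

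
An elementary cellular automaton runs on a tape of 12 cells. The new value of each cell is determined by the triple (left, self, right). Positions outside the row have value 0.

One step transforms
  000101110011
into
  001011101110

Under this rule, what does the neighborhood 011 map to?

At position 5 the neighborhood is 011; the next row has 1 there.

1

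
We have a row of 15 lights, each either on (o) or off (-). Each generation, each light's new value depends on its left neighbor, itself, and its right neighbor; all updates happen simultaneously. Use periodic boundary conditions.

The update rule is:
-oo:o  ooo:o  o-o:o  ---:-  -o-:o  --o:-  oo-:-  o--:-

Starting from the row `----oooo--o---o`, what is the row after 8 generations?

----o-----o---o

----ooo---o---o
----oo----o---o
----o-----o---o
----o-----o---o  (fixed point — unchanged through generation 8)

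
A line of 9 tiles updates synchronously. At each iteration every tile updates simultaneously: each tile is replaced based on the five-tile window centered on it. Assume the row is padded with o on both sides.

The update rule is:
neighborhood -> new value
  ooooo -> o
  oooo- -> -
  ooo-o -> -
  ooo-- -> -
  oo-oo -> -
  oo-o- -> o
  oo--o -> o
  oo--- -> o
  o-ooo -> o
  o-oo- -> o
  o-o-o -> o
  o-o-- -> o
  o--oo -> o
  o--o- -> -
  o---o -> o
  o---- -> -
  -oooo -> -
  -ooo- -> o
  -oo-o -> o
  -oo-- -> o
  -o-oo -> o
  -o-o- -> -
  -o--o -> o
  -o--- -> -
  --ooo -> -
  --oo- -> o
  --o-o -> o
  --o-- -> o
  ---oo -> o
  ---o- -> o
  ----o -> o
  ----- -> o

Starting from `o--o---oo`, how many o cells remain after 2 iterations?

8

iteration 1: -o-o-oo--
iteration 2: oo-oooooo
count of o: 8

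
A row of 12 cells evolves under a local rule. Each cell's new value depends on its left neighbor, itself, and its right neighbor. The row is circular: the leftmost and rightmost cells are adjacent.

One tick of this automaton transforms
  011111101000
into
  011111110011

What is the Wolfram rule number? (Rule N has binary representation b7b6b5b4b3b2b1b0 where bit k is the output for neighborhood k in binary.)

233

position 2: 111 → 1  (bit 7 = 1)
position 6: 110 → 1  (bit 6 = 1)
position 7: 101 → 1  (bit 5 = 1)
position 9: 100 → 0  (bit 4 = 0)
position 1: 011 → 1  (bit 3 = 1)
position 8: 010 → 0  (bit 2 = 0)
position 0: 001 → 0  (bit 1 = 0)
position 10: 000 → 1  (bit 0 = 1)
bits b7..b0 = 11101001 = 233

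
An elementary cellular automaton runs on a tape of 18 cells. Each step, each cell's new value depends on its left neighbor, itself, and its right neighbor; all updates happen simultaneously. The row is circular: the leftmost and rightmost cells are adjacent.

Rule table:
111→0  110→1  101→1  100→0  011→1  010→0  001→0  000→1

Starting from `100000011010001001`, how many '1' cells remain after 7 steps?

101111011100100001
111001110100001101
001001011001101111
000000111001111001
011110101001001000
010011010000000011
100011100111111011
count of 1: 12

12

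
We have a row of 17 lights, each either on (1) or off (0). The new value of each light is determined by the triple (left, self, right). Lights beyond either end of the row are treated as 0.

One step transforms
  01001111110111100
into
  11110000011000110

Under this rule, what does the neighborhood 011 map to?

0

At position 4 the neighborhood is 011; the next row has 0 there.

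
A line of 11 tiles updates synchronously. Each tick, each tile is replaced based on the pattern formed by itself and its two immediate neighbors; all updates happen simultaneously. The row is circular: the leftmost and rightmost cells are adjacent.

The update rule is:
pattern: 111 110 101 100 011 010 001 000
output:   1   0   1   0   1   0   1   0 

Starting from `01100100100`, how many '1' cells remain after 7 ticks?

11001001000
10010010001
00100100011
01001000110
10010001100
00100011001
01000110010
count of 1: 4

4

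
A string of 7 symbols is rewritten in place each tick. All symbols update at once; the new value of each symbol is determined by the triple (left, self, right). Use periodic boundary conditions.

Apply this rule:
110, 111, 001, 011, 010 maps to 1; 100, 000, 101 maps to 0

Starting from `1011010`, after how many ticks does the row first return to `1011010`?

1011010

1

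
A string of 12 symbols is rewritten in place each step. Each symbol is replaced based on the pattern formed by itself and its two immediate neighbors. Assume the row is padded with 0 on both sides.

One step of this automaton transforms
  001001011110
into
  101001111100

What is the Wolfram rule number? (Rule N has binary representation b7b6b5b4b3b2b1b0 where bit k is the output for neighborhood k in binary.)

173

position 8: 111 → 1  (bit 7 = 1)
position 10: 110 → 0  (bit 6 = 0)
position 6: 101 → 1  (bit 5 = 1)
position 3: 100 → 0  (bit 4 = 0)
position 7: 011 → 1  (bit 3 = 1)
position 2: 010 → 1  (bit 2 = 1)
position 1: 001 → 0  (bit 1 = 0)
position 0: 000 → 1  (bit 0 = 1)
bits b7..b0 = 10101101 = 173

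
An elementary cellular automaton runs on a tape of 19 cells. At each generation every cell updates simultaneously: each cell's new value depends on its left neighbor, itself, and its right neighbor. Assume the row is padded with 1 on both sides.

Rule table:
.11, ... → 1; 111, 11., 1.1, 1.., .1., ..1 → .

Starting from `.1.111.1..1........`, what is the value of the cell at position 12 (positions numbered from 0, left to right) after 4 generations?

1

...1........111111.
.1...111111.1......
...1.1........1111.
.1.....111111.1....
position 12 holds 1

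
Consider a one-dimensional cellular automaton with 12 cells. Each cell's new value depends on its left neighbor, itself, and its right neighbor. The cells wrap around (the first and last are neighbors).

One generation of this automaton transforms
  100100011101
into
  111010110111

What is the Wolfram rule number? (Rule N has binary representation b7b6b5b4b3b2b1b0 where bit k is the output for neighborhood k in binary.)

122

position 8: 111 → 0  (bit 7 = 0)
position 0: 110 → 1  (bit 6 = 1)
position 10: 101 → 1  (bit 5 = 1)
position 1: 100 → 1  (bit 4 = 1)
position 7: 011 → 1  (bit 3 = 1)
position 3: 010 → 0  (bit 2 = 0)
position 2: 001 → 1  (bit 1 = 1)
position 5: 000 → 0  (bit 0 = 0)
bits b7..b0 = 01111010 = 122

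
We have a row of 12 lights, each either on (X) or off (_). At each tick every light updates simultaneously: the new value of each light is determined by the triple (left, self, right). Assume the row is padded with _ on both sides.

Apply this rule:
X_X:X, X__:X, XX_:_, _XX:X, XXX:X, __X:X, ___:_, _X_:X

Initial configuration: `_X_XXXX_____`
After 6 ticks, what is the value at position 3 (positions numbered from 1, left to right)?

XXXXXX_X____
XXXXX_XXX___
XXXX_XXX_X__
XXX_XXX_XXX_
XX_XXX_XXX_X
X_XXX_XXX_XX
position 3 holds X

X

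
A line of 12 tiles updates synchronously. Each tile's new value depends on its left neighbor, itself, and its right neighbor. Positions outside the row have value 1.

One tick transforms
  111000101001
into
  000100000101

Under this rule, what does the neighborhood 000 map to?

0

At position 4 the neighborhood is 000; the next row has 0 there.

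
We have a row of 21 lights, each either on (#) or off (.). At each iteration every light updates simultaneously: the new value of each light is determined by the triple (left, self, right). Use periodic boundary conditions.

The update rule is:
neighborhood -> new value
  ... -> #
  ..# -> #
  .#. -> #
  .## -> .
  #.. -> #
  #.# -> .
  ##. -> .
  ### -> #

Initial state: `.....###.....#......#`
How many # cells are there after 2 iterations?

iteration 1: #####.#.#############
iteration 2: ####..#..############
count of #: 17

17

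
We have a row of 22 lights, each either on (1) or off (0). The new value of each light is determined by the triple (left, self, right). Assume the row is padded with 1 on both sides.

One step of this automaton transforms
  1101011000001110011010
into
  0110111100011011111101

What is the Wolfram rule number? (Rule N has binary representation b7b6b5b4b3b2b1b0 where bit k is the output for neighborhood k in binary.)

position 0: 111 → 0  (bit 7 = 0)
position 1: 110 → 1  (bit 6 = 1)
position 2: 101 → 1  (bit 5 = 1)
position 7: 100 → 1  (bit 4 = 1)
position 5: 011 → 1  (bit 3 = 1)
position 3: 010 → 0  (bit 2 = 0)
position 11: 001 → 1  (bit 1 = 1)
position 8: 000 → 0  (bit 0 = 0)
bits b7..b0 = 01111010 = 122

122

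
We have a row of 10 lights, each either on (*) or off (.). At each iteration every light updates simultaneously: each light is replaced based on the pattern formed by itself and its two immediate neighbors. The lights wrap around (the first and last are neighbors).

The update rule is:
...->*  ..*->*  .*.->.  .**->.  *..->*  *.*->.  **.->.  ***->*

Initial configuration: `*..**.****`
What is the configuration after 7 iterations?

.**....***
...****.*.
***.**...*
**....***.
..****.*..
**.**...**
*....***.*

*....***.*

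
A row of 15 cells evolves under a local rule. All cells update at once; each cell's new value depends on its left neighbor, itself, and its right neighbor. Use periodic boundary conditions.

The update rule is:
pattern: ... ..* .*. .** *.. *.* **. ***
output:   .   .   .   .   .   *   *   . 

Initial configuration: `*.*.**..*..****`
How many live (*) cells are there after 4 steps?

step 1: **.*.*.........
step 2: .**.*..........
step 3: ..**...........
step 4: ...*...........
count of *: 1

1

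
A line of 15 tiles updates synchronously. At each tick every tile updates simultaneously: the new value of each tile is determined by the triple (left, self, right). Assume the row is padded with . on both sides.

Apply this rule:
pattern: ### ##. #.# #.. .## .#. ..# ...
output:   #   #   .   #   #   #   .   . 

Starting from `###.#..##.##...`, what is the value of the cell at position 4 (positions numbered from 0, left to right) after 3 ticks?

###.##.##.###..
###.##.##.####.
###.##.##.#####
position 4 holds #

#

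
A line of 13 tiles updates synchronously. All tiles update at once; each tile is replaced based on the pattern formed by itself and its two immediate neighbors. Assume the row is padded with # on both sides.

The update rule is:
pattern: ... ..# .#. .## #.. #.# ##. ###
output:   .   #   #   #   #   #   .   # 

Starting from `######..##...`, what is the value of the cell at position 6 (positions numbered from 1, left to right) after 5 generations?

.

#####.###.#.#
####.###.####
###.###.#####
##.###.######
#.###.#######
position 6 holds .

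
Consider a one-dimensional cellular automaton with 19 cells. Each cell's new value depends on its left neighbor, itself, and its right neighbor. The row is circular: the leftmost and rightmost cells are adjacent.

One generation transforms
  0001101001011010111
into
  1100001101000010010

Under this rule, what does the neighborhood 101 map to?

0

At position 5 the neighborhood is 101; the next row has 0 there.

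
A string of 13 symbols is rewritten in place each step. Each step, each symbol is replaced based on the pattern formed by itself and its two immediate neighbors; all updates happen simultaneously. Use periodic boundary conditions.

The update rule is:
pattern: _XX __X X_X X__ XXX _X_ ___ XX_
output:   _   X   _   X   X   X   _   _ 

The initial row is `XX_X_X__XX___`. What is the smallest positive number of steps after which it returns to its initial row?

___X_XXX__X_X
X_XX__X_XXX_X
____XXX__X___
___X_X_XXXX__
__XX_X__XX_X_
_X___XXX___XX
_XX_X_X_X_X__
X___X_X_X_XX_
XX_XX_X_X____
______X_XX__X
X____XX___XXX
_X__X__X_X_XX
_XXXXXXX_X___
X_XXXXX__XX__
X__XXX_XX__XX
_XX_X____XX_X
____XX__X___X
X__X__XXXX_XX
_XXXXX_XX___X
__XXX____X_XX
XX_X_X__XX___

21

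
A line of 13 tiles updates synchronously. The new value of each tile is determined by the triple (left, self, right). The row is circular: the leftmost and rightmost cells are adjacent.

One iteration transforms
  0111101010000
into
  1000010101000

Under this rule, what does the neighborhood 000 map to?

0

At position 10 the neighborhood is 000; the next row has 0 there.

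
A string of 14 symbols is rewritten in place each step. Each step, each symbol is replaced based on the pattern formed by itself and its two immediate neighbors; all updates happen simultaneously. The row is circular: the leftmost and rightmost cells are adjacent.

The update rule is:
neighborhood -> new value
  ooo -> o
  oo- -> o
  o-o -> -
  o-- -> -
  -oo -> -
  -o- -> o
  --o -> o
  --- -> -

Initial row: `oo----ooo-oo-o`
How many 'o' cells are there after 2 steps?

7

step 1: oo---o-oo--o--
step 2: -o--oo--o-oo-o
count of o: 7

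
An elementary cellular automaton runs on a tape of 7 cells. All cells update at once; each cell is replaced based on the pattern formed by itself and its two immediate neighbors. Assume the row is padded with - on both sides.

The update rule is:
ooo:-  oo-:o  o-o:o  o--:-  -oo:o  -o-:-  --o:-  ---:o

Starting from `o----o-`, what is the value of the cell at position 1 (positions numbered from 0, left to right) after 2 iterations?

-

--oo---
o-oo-oo
position 1 holds -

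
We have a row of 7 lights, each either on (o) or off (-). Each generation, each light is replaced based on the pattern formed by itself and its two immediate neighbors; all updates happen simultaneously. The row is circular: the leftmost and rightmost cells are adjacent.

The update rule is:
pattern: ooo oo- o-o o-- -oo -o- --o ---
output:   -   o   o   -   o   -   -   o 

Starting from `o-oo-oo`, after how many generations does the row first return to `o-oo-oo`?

14

oooooo-
o----oo
o-oo-o-
-oooo-o
oo--oo-
oo--ooo
-o--o--
------o
-oooo--
-o--o-o
o----o-
--oo--o
--oo---
o-oo-oo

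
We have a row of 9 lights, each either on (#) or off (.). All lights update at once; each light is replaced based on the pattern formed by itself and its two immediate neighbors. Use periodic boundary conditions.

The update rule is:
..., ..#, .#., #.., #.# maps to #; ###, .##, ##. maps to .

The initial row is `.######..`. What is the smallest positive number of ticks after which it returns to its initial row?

2

#......##
.######..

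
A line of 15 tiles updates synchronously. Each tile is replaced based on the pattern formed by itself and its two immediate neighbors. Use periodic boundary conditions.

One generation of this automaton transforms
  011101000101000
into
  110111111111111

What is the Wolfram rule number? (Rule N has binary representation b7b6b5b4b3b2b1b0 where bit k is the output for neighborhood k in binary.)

127

position 2: 111 → 0  (bit 7 = 0)
position 3: 110 → 1  (bit 6 = 1)
position 4: 101 → 1  (bit 5 = 1)
position 6: 100 → 1  (bit 4 = 1)
position 1: 011 → 1  (bit 3 = 1)
position 5: 010 → 1  (bit 2 = 1)
position 0: 001 → 1  (bit 1 = 1)
position 7: 000 → 1  (bit 0 = 1)
bits b7..b0 = 01111111 = 127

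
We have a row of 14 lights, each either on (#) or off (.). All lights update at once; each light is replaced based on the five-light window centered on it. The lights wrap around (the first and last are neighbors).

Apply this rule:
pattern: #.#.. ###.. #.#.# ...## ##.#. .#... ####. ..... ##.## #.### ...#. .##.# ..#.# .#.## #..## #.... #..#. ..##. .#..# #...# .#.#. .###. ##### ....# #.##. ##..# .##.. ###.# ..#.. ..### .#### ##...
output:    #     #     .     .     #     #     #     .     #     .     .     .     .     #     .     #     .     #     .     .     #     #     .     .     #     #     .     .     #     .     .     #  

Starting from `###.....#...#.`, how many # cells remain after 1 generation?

.####...##...#
count of #: 7

7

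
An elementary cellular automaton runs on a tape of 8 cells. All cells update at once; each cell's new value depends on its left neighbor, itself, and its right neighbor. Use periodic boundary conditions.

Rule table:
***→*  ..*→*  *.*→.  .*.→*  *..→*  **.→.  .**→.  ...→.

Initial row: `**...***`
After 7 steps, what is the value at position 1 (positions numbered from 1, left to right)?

*

*.*.*.**
..*.*..*
***.****
**...***  (repeats step 0; period 4)
step 7: ***.****
position 1 holds *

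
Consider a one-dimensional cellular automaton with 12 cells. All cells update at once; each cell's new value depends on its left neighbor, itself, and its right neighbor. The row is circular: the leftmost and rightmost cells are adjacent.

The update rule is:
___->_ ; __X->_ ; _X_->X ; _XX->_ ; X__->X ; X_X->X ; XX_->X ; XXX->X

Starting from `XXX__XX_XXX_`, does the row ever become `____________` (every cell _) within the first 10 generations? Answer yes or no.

no

generation 1: _XXX__XX_XXX
generation 2: X_XXX__XX_XX
generation 3: XX_XXX__XX_X
generation 4: XXX_XXX__XX_
generation 5: _XXX_XXX__XX
generation 6: X_XXX_XXX__X
generation 7: XX_XXX_XXX__
generation 8: _XX_XXX_XXX_
generation 9: __XX_XXX_XXX
generation 10: X__XX_XXX_XX
generation 10 is X__XX_XXX_XX, still not uniform _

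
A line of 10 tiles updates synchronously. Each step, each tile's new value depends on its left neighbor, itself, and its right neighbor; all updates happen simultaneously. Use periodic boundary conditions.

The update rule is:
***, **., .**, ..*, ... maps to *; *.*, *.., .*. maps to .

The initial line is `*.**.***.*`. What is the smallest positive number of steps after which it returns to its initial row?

*.**.***.*

1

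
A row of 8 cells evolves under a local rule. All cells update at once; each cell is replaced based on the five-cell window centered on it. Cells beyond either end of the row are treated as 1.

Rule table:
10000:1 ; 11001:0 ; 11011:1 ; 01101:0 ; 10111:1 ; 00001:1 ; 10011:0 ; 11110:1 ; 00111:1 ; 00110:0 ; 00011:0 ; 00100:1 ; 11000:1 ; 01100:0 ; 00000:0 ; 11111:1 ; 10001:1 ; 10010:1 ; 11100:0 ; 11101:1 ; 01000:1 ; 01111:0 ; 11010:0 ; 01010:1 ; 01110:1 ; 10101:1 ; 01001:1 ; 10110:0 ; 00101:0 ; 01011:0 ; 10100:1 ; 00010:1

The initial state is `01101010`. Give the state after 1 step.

10001110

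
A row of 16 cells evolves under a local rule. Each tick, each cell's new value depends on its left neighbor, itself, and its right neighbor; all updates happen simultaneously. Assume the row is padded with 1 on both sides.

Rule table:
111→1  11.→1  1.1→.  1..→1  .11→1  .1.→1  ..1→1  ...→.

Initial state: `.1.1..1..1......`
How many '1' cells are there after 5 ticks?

14

.1.11111111....1
.1.111111111..11
.1.1111111111111
.1.1111111111111  (fixed point — unchanged through tick 5)
count of 1: 14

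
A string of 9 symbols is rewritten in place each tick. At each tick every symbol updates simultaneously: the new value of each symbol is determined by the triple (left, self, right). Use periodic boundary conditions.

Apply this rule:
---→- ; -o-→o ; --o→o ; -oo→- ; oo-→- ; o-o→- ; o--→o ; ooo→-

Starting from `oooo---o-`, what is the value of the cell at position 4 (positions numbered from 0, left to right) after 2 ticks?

tick 1: ----o-oo-
tick 2: ---oo---o
position 4 holds o

o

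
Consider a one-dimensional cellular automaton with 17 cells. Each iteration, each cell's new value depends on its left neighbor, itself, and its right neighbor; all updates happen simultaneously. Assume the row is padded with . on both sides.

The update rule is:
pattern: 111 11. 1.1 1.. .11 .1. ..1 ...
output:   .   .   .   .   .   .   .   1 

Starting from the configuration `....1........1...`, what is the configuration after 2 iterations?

111...111111...11
....1........1...

....1........1...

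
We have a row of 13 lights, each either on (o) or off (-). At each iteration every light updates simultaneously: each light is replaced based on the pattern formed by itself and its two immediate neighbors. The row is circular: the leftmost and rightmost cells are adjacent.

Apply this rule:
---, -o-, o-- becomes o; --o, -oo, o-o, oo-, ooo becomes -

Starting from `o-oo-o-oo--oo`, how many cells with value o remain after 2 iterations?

11

-----o---o---
oooo-ooo-oooo
count of o: 11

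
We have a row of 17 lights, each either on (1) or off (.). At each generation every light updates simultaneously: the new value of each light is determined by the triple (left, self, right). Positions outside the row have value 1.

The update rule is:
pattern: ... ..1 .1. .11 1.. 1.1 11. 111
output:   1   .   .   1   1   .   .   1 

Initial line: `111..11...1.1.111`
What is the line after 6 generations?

generation 1: 11.1.1.11.....111
generation 2: 1......1.1111.111
generation 3: .11111...111..111
generation 4: .1111.11.11.1.111
generation 5: .111..1..1....111
generation 6: .11.1..1..111.111

.11.1..1..111.111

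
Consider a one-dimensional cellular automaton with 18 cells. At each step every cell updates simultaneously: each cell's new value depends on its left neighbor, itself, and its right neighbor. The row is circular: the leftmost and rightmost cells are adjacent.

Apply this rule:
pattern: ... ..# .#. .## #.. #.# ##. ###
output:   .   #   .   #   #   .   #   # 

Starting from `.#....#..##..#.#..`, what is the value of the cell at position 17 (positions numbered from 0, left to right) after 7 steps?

.

#.#..#.######...#.
...##..#######.#..
..############..#.
.###############.#
.###############..
#################.
#################.
position 17 holds .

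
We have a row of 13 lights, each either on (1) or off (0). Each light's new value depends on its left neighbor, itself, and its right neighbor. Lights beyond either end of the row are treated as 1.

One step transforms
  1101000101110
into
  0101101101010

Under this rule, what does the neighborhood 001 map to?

At position 6 the neighborhood is 001; the next row has 1 there.

1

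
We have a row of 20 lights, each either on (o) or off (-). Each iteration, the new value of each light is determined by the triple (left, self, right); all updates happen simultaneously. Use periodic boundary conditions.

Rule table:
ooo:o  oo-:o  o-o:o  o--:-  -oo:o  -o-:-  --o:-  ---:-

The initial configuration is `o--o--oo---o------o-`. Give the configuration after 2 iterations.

iteration 1: ------oo-----------o
iteration 2: ------oo------------

------oo------------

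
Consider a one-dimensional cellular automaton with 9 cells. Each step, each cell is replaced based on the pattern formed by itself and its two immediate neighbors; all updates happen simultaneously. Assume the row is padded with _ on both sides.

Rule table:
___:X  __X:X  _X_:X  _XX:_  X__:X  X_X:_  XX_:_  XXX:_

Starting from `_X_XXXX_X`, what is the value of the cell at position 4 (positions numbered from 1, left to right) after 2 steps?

XX______X
__XXXXXXX
position 4 holds X

X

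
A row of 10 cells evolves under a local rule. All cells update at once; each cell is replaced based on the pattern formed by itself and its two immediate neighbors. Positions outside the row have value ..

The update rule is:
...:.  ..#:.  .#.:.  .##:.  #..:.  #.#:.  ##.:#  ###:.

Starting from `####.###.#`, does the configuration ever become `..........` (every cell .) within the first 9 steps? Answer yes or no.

yes

step 1: ...#...#..
step 2: ..........
all cells are . at step 2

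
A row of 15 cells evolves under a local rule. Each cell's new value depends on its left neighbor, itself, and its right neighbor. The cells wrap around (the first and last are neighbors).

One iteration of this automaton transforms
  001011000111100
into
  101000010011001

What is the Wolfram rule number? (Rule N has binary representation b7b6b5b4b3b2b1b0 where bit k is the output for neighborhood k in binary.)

position 10: 111 → 1  (bit 7 = 1)
position 5: 110 → 0  (bit 6 = 0)
position 3: 101 → 0  (bit 5 = 0)
position 6: 100 → 0  (bit 4 = 0)
position 4: 011 → 0  (bit 3 = 0)
position 2: 010 → 1  (bit 2 = 1)
position 1: 001 → 0  (bit 1 = 0)
position 0: 000 → 1  (bit 0 = 1)
bits b7..b0 = 10000101 = 133

133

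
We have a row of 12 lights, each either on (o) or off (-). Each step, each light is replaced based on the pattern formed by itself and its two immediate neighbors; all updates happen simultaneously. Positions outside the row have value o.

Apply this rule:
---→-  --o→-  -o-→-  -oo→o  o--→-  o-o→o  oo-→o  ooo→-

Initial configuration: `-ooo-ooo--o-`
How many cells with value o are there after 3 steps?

oo-ooo-o---o
-ooo-oo----o
oo-oooo----o
count of o: 7

7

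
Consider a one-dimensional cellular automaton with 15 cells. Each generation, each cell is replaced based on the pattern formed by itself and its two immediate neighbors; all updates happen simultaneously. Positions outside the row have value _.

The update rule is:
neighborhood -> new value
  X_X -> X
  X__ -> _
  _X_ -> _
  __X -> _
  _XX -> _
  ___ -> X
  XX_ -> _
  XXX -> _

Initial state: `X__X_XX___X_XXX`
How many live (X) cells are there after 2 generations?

6

____X___X__X___
XXX___X______XX
count of X: 6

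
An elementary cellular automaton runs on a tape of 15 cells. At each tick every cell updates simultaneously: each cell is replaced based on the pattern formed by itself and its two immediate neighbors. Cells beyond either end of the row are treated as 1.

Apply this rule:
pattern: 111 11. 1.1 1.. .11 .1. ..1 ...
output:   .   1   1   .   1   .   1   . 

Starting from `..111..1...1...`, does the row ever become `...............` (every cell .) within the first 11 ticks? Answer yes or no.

no

.11.1.1...1...1
1111.1...1...11
...11...1...11.
..111..1...1111
.11.1.1...11...
1111.1...111..1
...11...11.1.11
..111..1111.11.
.11.1.11..11111
1111.111.11....
...111.1111...1
tick 11 is ...111.1111...1, still not uniform .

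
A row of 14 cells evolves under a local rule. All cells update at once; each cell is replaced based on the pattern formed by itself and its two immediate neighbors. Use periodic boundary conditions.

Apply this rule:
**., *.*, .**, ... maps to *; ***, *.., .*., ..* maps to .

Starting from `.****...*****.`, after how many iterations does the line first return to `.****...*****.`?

.*..*.*.*...*.
.....*.*..*...
****..*.....**
...*....***.*.
**...**.*.**..
**.*.***.***..
***.**.***.*..
*.******.**...
.**....****.*.
.**.**.*..**..
.******...**.*
**....*.*.***.
**.**..*.**.**
.****...*****.

14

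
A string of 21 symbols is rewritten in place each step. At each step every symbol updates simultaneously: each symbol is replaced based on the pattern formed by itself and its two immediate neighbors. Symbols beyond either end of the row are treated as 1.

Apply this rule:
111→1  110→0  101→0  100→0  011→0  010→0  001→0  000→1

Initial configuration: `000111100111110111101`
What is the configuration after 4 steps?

001110011111111000010

step 1: 010011000011100011000
step 2: 000000011001001000010
step 3: 011111000000000011000
step 4: 001110011111111000010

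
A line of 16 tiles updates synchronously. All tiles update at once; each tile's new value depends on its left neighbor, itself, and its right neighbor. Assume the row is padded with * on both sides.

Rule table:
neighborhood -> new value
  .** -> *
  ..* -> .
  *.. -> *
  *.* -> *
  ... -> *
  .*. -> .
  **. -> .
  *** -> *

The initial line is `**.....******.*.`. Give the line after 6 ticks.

*.*****.*.******

*.****.*****.*.*
.****.*****.*.**
****.*****.*.***
***.*****.*.****
**.*****.*.*****
*.*****.*.******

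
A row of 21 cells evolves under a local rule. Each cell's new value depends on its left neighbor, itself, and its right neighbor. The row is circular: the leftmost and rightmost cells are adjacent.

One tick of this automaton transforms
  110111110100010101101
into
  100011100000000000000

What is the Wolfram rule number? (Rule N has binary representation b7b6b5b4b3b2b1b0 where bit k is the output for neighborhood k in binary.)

position 0: 111 → 1  (bit 7 = 1)
position 1: 110 → 0  (bit 6 = 0)
position 2: 101 → 0  (bit 5 = 0)
position 10: 100 → 0  (bit 4 = 0)
position 3: 011 → 0  (bit 3 = 0)
position 9: 010 → 0  (bit 2 = 0)
position 12: 001 → 0  (bit 1 = 0)
position 11: 000 → 0  (bit 0 = 0)
bits b7..b0 = 10000000 = 128

128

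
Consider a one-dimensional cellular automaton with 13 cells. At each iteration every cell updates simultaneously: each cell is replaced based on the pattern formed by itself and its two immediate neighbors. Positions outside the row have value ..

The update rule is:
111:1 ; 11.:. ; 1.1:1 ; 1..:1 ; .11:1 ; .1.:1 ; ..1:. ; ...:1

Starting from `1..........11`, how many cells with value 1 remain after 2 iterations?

iteration 1: 1111111111.1.
iteration 2: 111111111.111
count of 1: 12

12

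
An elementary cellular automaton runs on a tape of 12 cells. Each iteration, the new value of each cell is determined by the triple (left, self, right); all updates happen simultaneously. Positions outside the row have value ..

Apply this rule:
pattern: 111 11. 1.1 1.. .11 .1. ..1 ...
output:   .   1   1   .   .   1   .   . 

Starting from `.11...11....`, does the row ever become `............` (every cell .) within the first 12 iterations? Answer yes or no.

..1....1....
..1....1....  (fixed point — unchanged through iteration 12)
iteration 12 is ..1....1...., still not uniform .

no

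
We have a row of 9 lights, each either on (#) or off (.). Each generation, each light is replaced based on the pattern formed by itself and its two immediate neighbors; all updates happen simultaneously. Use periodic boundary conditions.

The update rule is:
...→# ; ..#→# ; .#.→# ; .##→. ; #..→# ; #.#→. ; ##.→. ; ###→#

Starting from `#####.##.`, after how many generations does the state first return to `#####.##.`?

4

.###.....
#.#.#####
..#..####
#####.##.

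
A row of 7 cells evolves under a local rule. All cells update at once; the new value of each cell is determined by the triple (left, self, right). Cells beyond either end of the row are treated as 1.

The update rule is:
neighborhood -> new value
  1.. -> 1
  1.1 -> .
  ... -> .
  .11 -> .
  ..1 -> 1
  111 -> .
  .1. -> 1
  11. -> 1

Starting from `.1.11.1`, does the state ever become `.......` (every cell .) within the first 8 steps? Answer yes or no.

step 1: .1..1..
step 2: .111111
step 3: .......
all cells are . at step 3

yes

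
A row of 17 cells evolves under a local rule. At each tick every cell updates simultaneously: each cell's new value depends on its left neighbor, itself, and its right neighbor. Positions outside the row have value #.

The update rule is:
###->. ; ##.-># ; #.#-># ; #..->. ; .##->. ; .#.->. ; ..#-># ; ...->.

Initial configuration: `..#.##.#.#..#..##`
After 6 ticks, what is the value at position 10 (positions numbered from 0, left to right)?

.#.#.##.#..#..#..
#.#.#.##..#..#..#
##.#.#.#.#..#..#.
.##.#.#.#..#..#.#
#.##.#.#..#..#.#.
##.##.#..#..#.#.#
position 10 holds .

.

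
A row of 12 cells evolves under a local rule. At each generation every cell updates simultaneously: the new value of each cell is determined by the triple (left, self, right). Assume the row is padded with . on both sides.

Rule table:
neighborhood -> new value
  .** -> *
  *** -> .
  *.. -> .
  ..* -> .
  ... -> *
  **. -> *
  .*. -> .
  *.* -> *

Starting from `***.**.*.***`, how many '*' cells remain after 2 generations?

*.*****.**.*
.**...*****.
count of *: 7

7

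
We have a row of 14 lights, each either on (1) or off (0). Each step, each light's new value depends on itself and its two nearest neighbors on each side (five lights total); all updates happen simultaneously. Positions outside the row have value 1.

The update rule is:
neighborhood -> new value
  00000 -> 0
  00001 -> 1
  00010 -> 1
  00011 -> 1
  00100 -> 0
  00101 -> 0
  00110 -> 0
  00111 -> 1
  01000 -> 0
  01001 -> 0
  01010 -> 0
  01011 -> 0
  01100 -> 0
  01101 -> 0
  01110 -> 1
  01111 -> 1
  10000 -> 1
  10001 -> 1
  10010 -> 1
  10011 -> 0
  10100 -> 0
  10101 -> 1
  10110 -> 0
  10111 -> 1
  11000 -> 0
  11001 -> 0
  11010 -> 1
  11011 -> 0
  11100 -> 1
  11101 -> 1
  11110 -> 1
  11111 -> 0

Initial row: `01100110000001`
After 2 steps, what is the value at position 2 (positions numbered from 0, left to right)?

0

00000000100111
01000011000110
position 2 holds 0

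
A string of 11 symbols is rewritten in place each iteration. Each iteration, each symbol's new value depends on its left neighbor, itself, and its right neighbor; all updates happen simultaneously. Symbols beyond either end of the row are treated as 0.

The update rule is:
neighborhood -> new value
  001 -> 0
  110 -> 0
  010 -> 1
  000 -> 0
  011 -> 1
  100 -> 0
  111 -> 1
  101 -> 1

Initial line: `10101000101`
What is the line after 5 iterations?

iteration 1: 11111000111
iteration 2: 11110000110
iteration 3: 11100000100
iteration 4: 11000000100
iteration 5: 10000000100

10000000100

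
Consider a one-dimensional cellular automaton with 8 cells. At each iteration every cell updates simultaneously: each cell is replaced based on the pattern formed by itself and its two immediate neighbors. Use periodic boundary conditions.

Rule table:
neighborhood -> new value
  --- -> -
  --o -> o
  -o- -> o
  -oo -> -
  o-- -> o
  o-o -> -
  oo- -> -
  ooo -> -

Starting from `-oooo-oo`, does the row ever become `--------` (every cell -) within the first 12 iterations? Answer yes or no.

yes

--------
all cells are - at iteration 1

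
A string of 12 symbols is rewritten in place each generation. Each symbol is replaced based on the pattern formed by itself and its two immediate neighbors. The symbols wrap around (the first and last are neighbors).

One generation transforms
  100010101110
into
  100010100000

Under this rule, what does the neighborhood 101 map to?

0

At position 5 the neighborhood is 101; the next row has 0 there.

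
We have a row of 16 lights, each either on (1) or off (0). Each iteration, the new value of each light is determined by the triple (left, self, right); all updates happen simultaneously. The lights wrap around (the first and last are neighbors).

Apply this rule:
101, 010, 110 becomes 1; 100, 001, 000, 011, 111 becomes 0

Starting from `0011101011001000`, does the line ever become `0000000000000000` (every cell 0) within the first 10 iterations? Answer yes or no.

no

iteration 1: 0000111101001000
iteration 2: 0000000111001000
iteration 3: 0000000001001000
iteration 4: 0000000001001000  (fixed point — unchanged through iteration 10)
iteration 10 is 0000000001001000, still not uniform 0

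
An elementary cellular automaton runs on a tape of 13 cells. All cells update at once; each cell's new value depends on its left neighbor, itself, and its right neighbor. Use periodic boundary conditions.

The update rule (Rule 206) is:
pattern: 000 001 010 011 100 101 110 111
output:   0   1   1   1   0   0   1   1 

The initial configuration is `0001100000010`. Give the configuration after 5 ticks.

0011100000110
0111100001110
1111100011110
1111100111110
1111101111110

1111101111110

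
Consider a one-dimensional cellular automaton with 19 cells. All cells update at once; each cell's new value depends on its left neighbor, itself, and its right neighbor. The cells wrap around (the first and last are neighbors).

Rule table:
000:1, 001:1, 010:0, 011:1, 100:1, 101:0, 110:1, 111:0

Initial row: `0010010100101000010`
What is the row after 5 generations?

generation 1: 1101100011000111101
generation 2: 0101111111111100101
generation 3: 0001000000000111000
generation 4: 1110111111111101111
generation 5: 0010100000000101000

0010100000000101000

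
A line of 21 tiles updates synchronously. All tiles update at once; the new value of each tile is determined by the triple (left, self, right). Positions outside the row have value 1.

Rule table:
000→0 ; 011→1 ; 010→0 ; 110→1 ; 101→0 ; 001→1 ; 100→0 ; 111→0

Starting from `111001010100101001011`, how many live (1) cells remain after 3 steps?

4

001010000001000010010
010000000010000100100
000000000100001001001
count of 1: 4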